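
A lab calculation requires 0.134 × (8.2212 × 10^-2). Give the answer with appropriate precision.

0.134 × (8.2212 × 10^-2) = 0.011016408
Multiplication/division keeps the fewest significant figures: 0.134 → 3 s.f., 8.2212 × 10^-2 → 5 s.f.; limit is 3.
Rounded to 3 significant figures: 0.0110.

0.0110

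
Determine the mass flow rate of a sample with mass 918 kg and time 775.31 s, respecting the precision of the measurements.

1.18 kg/s

mass flow rate = 918 kg ÷ 775.31 s = 1.18404251203… kg/s.
918 has 3 significant figures; 775.31 has 5.
Division/multiplication keeps the fewest: 3 significant figures.
Rounded: 1.18 kg/s.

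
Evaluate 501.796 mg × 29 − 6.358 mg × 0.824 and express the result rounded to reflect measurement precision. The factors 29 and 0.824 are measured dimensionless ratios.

1.5 × 10^4 mg

501.796 × 29 = 14552.084 → 1.5 × 10^4 mg (2 s.f., last digit at the 10^3 place).
6.358 × 0.824 = 5.238992 → 5.24 mg (3 s.f., last digit at the 10^-2 place).
Difference: 14546.845008 mg; keep the coarser place, 10^3.
Result: 1.5 × 10^4 mg.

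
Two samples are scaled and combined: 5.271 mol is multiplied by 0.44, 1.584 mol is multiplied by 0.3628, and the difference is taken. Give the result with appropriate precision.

5.271 × 0.44 = 2.31924 → 2.3 mol (2 s.f., last digit at the 10^-1 place).
1.584 × 0.3628 = 0.5746752 → 0.5747 mol (4 s.f., last digit at the 10^-4 place).
Difference: 1.7445648 mol; keep the coarser place, 10^-1.
Result: 1.7 mol.

1.7 mol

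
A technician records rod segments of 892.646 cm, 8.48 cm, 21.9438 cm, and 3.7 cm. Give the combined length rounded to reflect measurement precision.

892.646 cm + 8.48 cm + 21.9438 cm + 3.7 cm = 926.7698 cm.
Addition/subtraction keeps the fewest decimal places: 892.646 → 3 decimal places, 8.48 → 2 decimal places, 21.9438 → 4 decimal places, 3.7 → 1 decimal place; limit is 1.
Rounded to 1 decimal place: 926.8 cm.

926.8 cm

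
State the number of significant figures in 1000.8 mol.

5

1000.8: zeros between nonzero digits are significant.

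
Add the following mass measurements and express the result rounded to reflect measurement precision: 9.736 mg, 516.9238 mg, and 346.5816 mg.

873.241 mg

9.736 mg + 516.9238 mg + 346.5816 mg = 873.2414 mg.
Addition/subtraction keeps the fewest decimal places: 9.736 → 3 decimal places, 516.9238 → 4 decimal places, 346.5816 → 4 decimal places; limit is 3.
Rounded to 3 decimal places: 873.241 mg.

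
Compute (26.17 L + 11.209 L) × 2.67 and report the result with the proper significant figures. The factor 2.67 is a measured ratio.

26.17 L + 11.209 L = 37.379 L; the sum is limited to 2 decimal places (4 s.f.).
Carrying full precision, 37.379 × 2.67 = 99.80193 L; 2.67 has 3 s.f., so the result keeps min(4, 3) = 3 s.f.
Rounded to 3 significant figures: 99.8 L.

99.8 L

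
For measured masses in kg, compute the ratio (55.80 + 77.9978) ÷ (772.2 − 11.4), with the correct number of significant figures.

1.759 × 10⁻¹

55.80 + 77.9978 = 133.7978, limited to 2 d.p. → 5 s.f.; 772.2 − 11.4 = 760.8, limited to 1 d.p. → 4 s.f.
Carrying full precision, 133.7978 ÷ 760.8 = 0.175864616193…; keep min(5, 4) = 4 s.f.
Rounded to 4 significant figures: 1.759 × 10⁻¹.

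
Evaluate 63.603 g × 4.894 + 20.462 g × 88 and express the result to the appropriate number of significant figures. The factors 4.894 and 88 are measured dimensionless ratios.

2.1 × 10^3 g

63.603 × 4.894 = 311.273082 → 311.3 g (4 s.f., last digit at the 10^-1 place).
20.462 × 88 = 1800.656 → 1.8 × 10^3 g (2 s.f., last digit at the 10^2 place).
Sum: 2111.929082 g; keep the coarser place, 10^2.
Result: 2.1 × 10^3 g.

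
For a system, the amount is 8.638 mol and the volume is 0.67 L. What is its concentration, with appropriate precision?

concentration = 8.638 mol ÷ 0.67 L = 12.8925373134… mol/L.
8.638 has 4 significant figures; 0.67 has 2.
Division/multiplication keeps the fewest: 2 significant figures.
Rounded: 13 mol/L.

13 mol/L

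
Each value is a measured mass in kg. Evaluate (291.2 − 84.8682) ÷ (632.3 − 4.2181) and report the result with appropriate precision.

0.3285

291.2 − 84.8682 = 206.3318, limited to 1 d.p. → 4 s.f.; 632.3 − 4.2181 = 628.0819, limited to 1 d.p. → 4 s.f.
Carrying full precision, 206.3318 ÷ 628.0819 = 0.328510979221…; keep min(4, 4) = 4 s.f.
Rounded to 4 significant figures: 0.3285.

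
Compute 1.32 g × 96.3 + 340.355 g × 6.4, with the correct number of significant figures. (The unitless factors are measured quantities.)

2.3 × 10³ g

1.32 × 96.3 = 127.116 → 127 g (3 s.f., last digit at the 10^0 place).
340.355 × 6.4 = 2178.272 → 2.2 × 10³ g (2 s.f., last digit at the 10^2 place).
Sum: 2305.388 g; keep the coarser place, 10^2.
Result: 2.3 × 10³ g.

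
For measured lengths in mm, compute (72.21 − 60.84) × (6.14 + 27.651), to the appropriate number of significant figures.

72.21 − 60.84 = 11.37, limited to 2 d.p. → 4 s.f.; 6.14 + 27.651 = 33.791, limited to 2 d.p. → 4 s.f.
Carrying full precision, 11.37 × 33.791 = 384.20367; keep min(4, 4) = 4 s.f.
Rounded to 4 significant figures: 384.2 mm².

384.2 mm²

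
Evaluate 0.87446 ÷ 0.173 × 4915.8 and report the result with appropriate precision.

2.48 × 10^4

0.87446 ÷ 0.173 × 4915.8 = 24847.8061734…
Multiplication/division keeps the fewest significant figures: 0.87446 → 5 s.f., 0.173 → 3 s.f., 4915.8 → 5 s.f.; limit is 3.
Rounded to 3 significant figures: 2.48 × 10^4.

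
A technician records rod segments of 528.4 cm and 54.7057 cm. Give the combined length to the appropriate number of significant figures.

583.1 cm

528.4 cm + 54.7057 cm = 583.1057 cm.
Addition/subtraction keeps the fewest decimal places: 528.4 → 1 decimal place, 54.7057 → 4 decimal places; limit is 1.
Rounded to 1 decimal place: 583.1 cm.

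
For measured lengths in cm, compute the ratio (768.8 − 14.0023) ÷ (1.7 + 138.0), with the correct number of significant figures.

5.403

768.8 − 14.0023 = 754.7977, limited to 1 d.p. → 4 s.f.; 1.7 + 138.0 = 139.7, limited to 1 d.p. → 4 s.f.
Carrying full precision, 754.7977 ÷ 139.7 = 5.40298997853…; keep min(4, 4) = 4 s.f.
Rounded to 4 significant figures: 5.403.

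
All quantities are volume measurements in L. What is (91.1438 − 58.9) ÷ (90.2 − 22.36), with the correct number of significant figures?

0.475

91.1438 − 58.9 = 32.2438, limited to 1 d.p. → 3 s.f.; 90.2 − 22.36 = 67.84, limited to 1 d.p. → 3 s.f.
Carrying full precision, 32.2438 ÷ 67.84 = 0.475291863208…; keep min(3, 3) = 3 s.f.
Rounded to 3 significant figures: 0.475.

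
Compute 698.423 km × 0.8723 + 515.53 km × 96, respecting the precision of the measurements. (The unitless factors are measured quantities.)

698.423 × 0.8723 = 609.2343829 → 609.2 km (4 s.f., last digit at the 10^-1 place).
515.53 × 96 = 49490.88 → 4.9 × 10^4 km (2 s.f., last digit at the 10^3 place).
Sum: 50100.1143829 km; keep the coarser place, 10^3.
Result: 5.0 × 10^4 km.

5.0 × 10^4 km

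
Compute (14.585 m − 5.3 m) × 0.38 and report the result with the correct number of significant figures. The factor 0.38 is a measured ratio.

14.585 m − 5.3 m = 9.285 m; the difference is limited to 1 decimal place (2 s.f.).
Carrying full precision, 9.285 × 0.38 = 3.5283 m; 0.38 has 2 s.f., so the result keeps min(2, 2) = 2 s.f.
Rounded to 2 significant figures: 3.5 m.

3.5 m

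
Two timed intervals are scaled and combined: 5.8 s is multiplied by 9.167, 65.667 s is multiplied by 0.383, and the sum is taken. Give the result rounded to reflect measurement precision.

5.8 × 9.167 = 53.1686 → 53 s (2 s.f., last digit at the 10^0 place).
65.667 × 0.383 = 25.150461 → 25.2 s (3 s.f., last digit at the 10^-1 place).
Sum: 78.319061 s; keep the coarser place, 10^0.
Result: 78 s.

78 s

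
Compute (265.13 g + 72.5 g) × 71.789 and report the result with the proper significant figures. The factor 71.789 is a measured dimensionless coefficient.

2.424 × 10^4 g

265.13 g + 72.5 g = 337.63 g; the sum is limited to 1 decimal place (4 s.f.).
Carrying full precision, 337.63 × 71.789 = 24238.12007 g; 71.789 has 5 s.f., so the result keeps min(4, 5) = 4 s.f.
Rounded to 4 significant figures: 2.424 × 10^4 g.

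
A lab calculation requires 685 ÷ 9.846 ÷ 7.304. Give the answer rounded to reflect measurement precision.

685 ÷ 9.846 ÷ 7.304 = 9.52510946784…
Multiplication/division keeps the fewest significant figures: 685 → 3 s.f., 9.846 → 4 s.f., 7.304 → 4 s.f.; limit is 3.
Rounded to 3 significant figures: 9.53.

9.53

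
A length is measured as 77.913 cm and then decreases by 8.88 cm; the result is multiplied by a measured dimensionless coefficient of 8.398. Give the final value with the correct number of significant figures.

77.913 cm − 8.88 cm = 69.033 cm; the difference is limited to 2 decimal places (4 s.f.).
Carrying full precision, 69.033 × 8.398 = 579.739134 cm; 8.398 has 4 s.f., so the result keeps min(4, 4) = 4 s.f.
Rounded to 4 significant figures: 579.7 cm.

579.7 cm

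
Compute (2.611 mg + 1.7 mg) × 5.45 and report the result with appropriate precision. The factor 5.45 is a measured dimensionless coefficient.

23 mg

2.611 mg + 1.7 mg = 4.311 mg; the sum is limited to 1 decimal place (2 s.f.).
Carrying full precision, 4.311 × 5.45 = 23.49495 mg; 5.45 has 3 s.f., so the result keeps min(2, 3) = 2 s.f.
Rounded to 2 significant figures: 23 mg.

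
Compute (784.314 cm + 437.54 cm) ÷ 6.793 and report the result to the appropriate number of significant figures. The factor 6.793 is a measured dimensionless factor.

179.9 cm

784.314 cm + 437.54 cm = 1221.854 cm; the sum is limited to 2 decimal places (6 s.f.).
Carrying full precision, 1221.854 ÷ 6.793 = 179.869571618… cm; 6.793 has 4 s.f., so the result keeps min(6, 4) = 4 s.f.
Rounded to 4 significant figures: 179.9 cm.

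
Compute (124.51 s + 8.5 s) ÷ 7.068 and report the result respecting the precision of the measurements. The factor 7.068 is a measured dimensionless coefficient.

18.82 s

124.51 s + 8.5 s = 133.01 s; the sum is limited to 1 decimal place (4 s.f.).
Carrying full precision, 133.01 ÷ 7.068 = 18.8186191285… s; 7.068 has 4 s.f., so the result keeps min(4, 4) = 4 s.f.
Rounded to 4 significant figures: 18.82 s.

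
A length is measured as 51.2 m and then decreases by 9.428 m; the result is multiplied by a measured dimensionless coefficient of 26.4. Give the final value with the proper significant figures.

1.10 × 10³ m

51.2 m − 9.428 m = 41.772 m; the difference is limited to 1 decimal place (3 s.f.).
Carrying full precision, 41.772 × 26.4 = 1102.7808 m; 26.4 has 3 s.f., so the result keeps min(3, 3) = 3 s.f.
Rounded to 3 significant figures: 1.10 × 10³ m.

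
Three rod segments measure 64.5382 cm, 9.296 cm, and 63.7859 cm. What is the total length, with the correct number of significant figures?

137.620 cm

64.5382 cm + 9.296 cm + 63.7859 cm = 137.6201 cm.
Addition/subtraction keeps the fewest decimal places: 64.5382 → 4 decimal places, 9.296 → 3 decimal places, 63.7859 → 4 decimal places; limit is 3.
Rounded to 3 decimal places: 137.620 cm.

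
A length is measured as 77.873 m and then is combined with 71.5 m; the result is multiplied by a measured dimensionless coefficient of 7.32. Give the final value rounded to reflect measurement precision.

77.873 m + 71.5 m = 149.373 m; the sum is limited to 1 decimal place (4 s.f.).
Carrying full precision, 149.373 × 7.32 = 1093.41036 m; 7.32 has 3 s.f., so the result keeps min(4, 3) = 3 s.f.
Rounded to 3 significant figures: 1.09 × 10^3 m.

1.09 × 10^3 m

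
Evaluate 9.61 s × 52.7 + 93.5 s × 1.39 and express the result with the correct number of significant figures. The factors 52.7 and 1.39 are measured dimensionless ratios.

636 s

9.61 × 52.7 = 506.447 → 506 s (3 s.f., last digit at the 10^0 place).
93.5 × 1.39 = 129.965 → 130. s (3 s.f., last digit at the 10^0 place).
Sum: 636.412 s; keep the coarser place, 10^0.
Result: 636 s.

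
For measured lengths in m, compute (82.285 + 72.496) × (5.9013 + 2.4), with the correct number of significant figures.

1.3 × 10^3 m²

82.285 + 72.496 = 154.781, limited to 3 d.p. → 6 s.f.; 5.9013 + 2.4 = 8.3013, limited to 1 d.p. → 2 s.f.
Carrying full precision, 154.781 × 8.3013 = 1284.8835153; keep min(6, 2) = 2 s.f.
Rounded to 2 significant figures: 1.3 × 10^3 m².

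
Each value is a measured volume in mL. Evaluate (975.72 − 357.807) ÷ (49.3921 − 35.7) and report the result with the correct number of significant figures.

975.72 − 357.807 = 617.913, limited to 2 d.p. → 5 s.f.; 49.3921 − 35.7 = 13.6921, limited to 1 d.p. → 3 s.f.
Carrying full precision, 617.913 ÷ 13.6921 = 45.1291620716…; keep min(5, 3) = 3 s.f.
Rounded to 3 significant figures: 45.1.

45.1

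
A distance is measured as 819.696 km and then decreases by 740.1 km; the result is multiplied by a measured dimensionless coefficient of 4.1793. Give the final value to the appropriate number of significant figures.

333 km

819.696 km − 740.1 km = 79.596 km; the difference is limited to 1 decimal place (3 s.f.).
Carrying full precision, 79.596 × 4.1793 = 332.6555628 km; 4.1793 has 5 s.f., so the result keeps min(3, 5) = 3 s.f.
Rounded to 3 significant figures: 333 km.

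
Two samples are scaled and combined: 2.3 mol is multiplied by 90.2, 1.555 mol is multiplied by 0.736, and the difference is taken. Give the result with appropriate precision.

2.3 × 90.2 = 207.46 → 2.1 × 10^2 mol (2 s.f., last digit at the 10^1 place).
1.555 × 0.736 = 1.14448 → 1.14 mol (3 s.f., last digit at the 10^-2 place).
Difference: 206.31552 mol; keep the coarser place, 10^1.
Result: 2.1 × 10^2 mol.

2.1 × 10^2 mol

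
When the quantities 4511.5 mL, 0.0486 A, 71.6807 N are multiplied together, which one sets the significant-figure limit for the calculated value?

0.0486 A

4511.5 mL → 5 s.f.; 0.0486 A → 3 s.f.; 71.6807 N → 6 s.f.
The fewest is 3 significant figures, from 0.0486 A.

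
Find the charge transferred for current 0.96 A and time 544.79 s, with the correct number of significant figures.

5.2 × 10² C

charge transferred = 0.96 A × 544.79 s = 522.9984 C.
0.96 has 2 significant figures; 544.79 has 5.
Division/multiplication keeps the fewest: 2 significant figures.
Rounded: 5.2 × 10² C.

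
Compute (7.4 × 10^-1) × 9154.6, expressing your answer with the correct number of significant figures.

(7.4 × 10^-1) × 9154.6 = 6774.404
Multiplication/division keeps the fewest significant figures: 7.4 × 10^-1 → 2 s.f., 9154.6 → 5 s.f.; limit is 2.
Rounded to 2 significant figures: 6.8 × 10^3.

6.8 × 10^3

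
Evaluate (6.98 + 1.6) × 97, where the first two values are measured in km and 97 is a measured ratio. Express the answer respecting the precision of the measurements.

6.98 km + 1.6 km = 8.58 km; the sum is limited to 1 decimal place (2 s.f.).
Carrying full precision, 8.58 × 97 = 832.26 km; 97 has 2 s.f., so the result keeps min(2, 2) = 2 s.f.
Rounded to 2 significant figures: 8.3 × 10^2 km.

8.3 × 10^2 km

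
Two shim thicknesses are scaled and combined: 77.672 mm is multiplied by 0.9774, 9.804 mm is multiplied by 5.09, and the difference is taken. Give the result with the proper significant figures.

26.0 mm

77.672 × 0.9774 = 75.9166128 → 75.92 mm (4 s.f., last digit at the 10^-2 place).
9.804 × 5.09 = 49.90236 → 49.9 mm (3 s.f., last digit at the 10^-1 place).
Difference: 26.0142528 mm; keep the coarser place, 10^-1.
Result: 26.0 mm.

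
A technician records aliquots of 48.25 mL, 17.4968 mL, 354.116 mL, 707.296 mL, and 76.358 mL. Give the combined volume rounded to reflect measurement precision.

1203.52 mL

48.25 mL + 17.4968 mL + 354.116 mL + 707.296 mL + 76.358 mL = 1203.5168 mL.
Addition/subtraction keeps the fewest decimal places: 48.25 → 2 decimal places, 17.4968 → 4 decimal places, 354.116 → 3 decimal places, 707.296 → 3 decimal places, 76.358 → 3 decimal places; limit is 2.
Rounded to 2 decimal places: 1203.52 mL.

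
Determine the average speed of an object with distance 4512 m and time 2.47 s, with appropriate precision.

average speed = 4512 m ÷ 2.47 s = 1826.72064777… m/s.
4512 has 4 significant figures; 2.47 has 3.
Division/multiplication keeps the fewest: 3 significant figures.
Rounded: 1.83 × 10³ m/s.

1.83 × 10³ m/s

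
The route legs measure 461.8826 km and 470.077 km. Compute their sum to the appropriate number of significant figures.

461.8826 km + 470.077 km = 931.9596 km.
Addition/subtraction keeps the fewest decimal places: 461.8826 → 4 decimal places, 470.077 → 3 decimal places; limit is 3.
Rounded to 3 decimal places: 931.960 km.

931.960 km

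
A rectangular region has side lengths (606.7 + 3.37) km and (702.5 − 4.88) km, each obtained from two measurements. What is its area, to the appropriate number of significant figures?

606.7 + 3.37 = 610.07, limited to 1 d.p. → 4 s.f.; 702.5 − 4.88 = 697.62, limited to 1 d.p. → 4 s.f.
Carrying full precision, 610.07 × 697.62 = 425597.0334; keep min(4, 4) = 4 s.f.
Rounded to 4 significant figures: 4.256 × 10⁵ km².

4.256 × 10⁵ km²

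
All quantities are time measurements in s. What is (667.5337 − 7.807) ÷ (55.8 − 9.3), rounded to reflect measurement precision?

14.2

667.5337 − 7.807 = 659.7267, limited to 3 d.p. → 6 s.f.; 55.8 − 9.3 = 46.5, limited to 1 d.p. → 3 s.f.
Carrying full precision, 659.7267 ÷ 46.5 = 14.1876709677…; keep min(6, 3) = 3 s.f.
Rounded to 3 significant figures: 14.2.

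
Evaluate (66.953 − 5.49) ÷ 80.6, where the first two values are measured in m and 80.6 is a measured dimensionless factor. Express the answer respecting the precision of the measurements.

66.953 m − 5.49 m = 61.463 m; the difference is limited to 2 decimal places (4 s.f.).
Carrying full precision, 61.463 ÷ 80.6 = 0.762568238213… m; 80.6 has 3 s.f., so the result keeps min(4, 3) = 3 s.f.
Rounded to 3 significant figures: 0.763 m.

0.763 m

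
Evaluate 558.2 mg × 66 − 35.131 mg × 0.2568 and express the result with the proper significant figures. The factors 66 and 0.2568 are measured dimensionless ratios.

3.7 × 10⁴ mg

558.2 × 66 = 36841.2 → 3.7 × 10⁴ mg (2 s.f., last digit at the 10^3 place).
35.131 × 0.2568 = 9.0216408 → 9.022 mg (4 s.f., last digit at the 10^-3 place).
Difference: 36832.1783592 mg; keep the coarser place, 10^3.
Result: 3.7 × 10⁴ mg.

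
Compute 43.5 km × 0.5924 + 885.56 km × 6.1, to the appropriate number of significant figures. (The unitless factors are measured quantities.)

5.4 × 10³ km

43.5 × 0.5924 = 25.7694 → 25.8 km (3 s.f., last digit at the 10^-1 place).
885.56 × 6.1 = 5401.916 → 5.4 × 10³ km (2 s.f., last digit at the 10^2 place).
Sum: 5427.6854 km; keep the coarser place, 10^2.
Result: 5.4 × 10³ km.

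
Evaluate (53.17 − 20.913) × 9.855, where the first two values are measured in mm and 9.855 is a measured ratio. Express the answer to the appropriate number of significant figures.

53.17 mm − 20.913 mm = 32.257 mm; the difference is limited to 2 decimal places (4 s.f.).
Carrying full precision, 32.257 × 9.855 = 317.892735 mm; 9.855 has 4 s.f., so the result keeps min(4, 4) = 4 s.f.
Rounded to 4 significant figures: 317.9 mm.

317.9 mm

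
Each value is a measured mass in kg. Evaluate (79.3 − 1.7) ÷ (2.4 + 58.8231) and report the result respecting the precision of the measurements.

79.3 − 1.7 = 77.6, limited to 1 d.p. → 3 s.f.; 2.4 + 58.8231 = 61.2231, limited to 1 d.p. → 3 s.f.
Carrying full precision, 77.6 ÷ 61.2231 = 1.26749543881…; keep min(3, 3) = 3 s.f.
Rounded to 3 significant figures: 1.27.

1.27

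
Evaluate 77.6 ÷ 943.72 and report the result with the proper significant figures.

0.0822

77.6 ÷ 943.72 = 0.0822277794261…
Multiplication/division keeps the fewest significant figures: 77.6 → 3 s.f., 943.72 → 5 s.f.; limit is 3.
Rounded to 3 significant figures: 0.0822.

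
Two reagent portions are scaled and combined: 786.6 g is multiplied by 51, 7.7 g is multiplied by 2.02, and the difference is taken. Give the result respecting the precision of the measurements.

4.0 × 10⁴ g

786.6 × 51 = 40116.6 → 4.0 × 10⁴ g (2 s.f., last digit at the 10^3 place).
7.7 × 2.02 = 15.554 → 16 g (2 s.f., last digit at the 10^0 place).
Difference: 40101.046 g; keep the coarser place, 10^3.
Result: 4.0 × 10⁴ g.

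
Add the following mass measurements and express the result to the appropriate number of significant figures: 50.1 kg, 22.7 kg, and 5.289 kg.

50.1 kg + 22.7 kg + 5.289 kg = 78.089 kg.
Addition/subtraction keeps the fewest decimal places: 50.1 → 1 decimal place, 22.7 → 1 decimal place, 5.289 → 3 decimal places; limit is 1.
Rounded to 1 decimal place: 78.1 kg.

78.1 kg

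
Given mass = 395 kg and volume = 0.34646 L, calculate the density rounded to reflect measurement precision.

1.14 × 10^3 kg/L

density = 395 kg ÷ 0.34646 L = 1140.10275356… kg/L.
395 has 3 significant figures; 0.34646 has 5.
Division/multiplication keeps the fewest: 3 significant figures.
Rounded: 1.14 × 10^3 kg/L.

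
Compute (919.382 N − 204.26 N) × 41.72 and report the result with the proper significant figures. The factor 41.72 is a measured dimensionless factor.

919.382 N − 204.26 N = 715.122 N; the difference is limited to 2 decimal places (5 s.f.).
Carrying full precision, 715.122 × 41.72 = 29834.88984 N; 41.72 has 4 s.f., so the result keeps min(5, 4) = 4 s.f.
Rounded to 4 significant figures: 2.983 × 10^4 N.

2.983 × 10^4 N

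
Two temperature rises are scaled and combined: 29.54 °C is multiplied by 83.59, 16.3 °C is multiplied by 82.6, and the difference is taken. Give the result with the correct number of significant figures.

29.54 × 83.59 = 2469.2486 → 2469 °C (4 s.f., last digit at the 10^0 place).
16.3 × 82.6 = 1346.38 → 1.35 × 10³ °C (3 s.f., last digit at the 10^1 place).
Difference: 1122.8686 °C; keep the coarser place, 10^1.
Result: 1.12 × 10³ °C.

1.12 × 10³ °C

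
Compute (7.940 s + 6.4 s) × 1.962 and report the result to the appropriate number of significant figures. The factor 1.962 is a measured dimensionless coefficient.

7.940 s + 6.4 s = 14.340 s; the sum is limited to 1 decimal place (3 s.f.).
Carrying full precision, 14.340 × 1.962 = 28.13508 s; 1.962 has 4 s.f., so the result keeps min(3, 4) = 3 s.f.
Rounded to 3 significant figures: 28.1 s.

28.1 s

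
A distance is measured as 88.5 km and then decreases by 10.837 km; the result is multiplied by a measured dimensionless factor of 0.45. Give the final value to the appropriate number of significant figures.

88.5 km − 10.837 km = 77.663 km; the difference is limited to 1 decimal place (3 s.f.).
Carrying full precision, 77.663 × 0.45 = 34.94835 km; 0.45 has 2 s.f., so the result keeps min(3, 2) = 2 s.f.
Rounded to 2 significant figures: 35 km.

35 km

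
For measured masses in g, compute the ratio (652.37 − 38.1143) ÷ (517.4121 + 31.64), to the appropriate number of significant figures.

652.37 − 38.1143 = 614.2557, limited to 2 d.p. → 5 s.f.; 517.4121 + 31.64 = 549.0521, limited to 2 d.p. → 5 s.f.
Carrying full precision, 614.2557 ÷ 549.0521 = 1.11875667173…; keep min(5, 5) = 5 s.f.
Rounded to 5 significant figures: 1.1188.

1.1188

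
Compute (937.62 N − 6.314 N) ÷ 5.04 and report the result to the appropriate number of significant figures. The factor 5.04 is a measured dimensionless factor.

937.62 N − 6.314 N = 931.306 N; the difference is limited to 2 decimal places (5 s.f.).
Carrying full precision, 931.306 ÷ 5.04 = 184.782936508… N; 5.04 has 3 s.f., so the result keeps min(5, 3) = 3 s.f.
Rounded to 3 significant figures: 185 N.

185 N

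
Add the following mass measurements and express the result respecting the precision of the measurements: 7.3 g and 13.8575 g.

21.2 g

7.3 g + 13.8575 g = 21.1575 g.
Addition/subtraction keeps the fewest decimal places: 7.3 → 1 decimal place, 13.8575 → 4 decimal places; limit is 1.
Rounded to 1 decimal place: 21.2 g.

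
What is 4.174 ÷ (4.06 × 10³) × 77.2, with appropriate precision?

4.174 ÷ (4.06 × 10³) × 77.2 = 0.0793676847291…
Multiplication/division keeps the fewest significant figures: 4.174 → 4 s.f., 4.06 × 10³ → 3 s.f., 77.2 → 3 s.f.; limit is 3.
Rounded to 3 significant figures: 0.0794.

0.0794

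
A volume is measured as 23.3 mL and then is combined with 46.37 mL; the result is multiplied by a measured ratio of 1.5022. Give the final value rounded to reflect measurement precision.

1.05 × 10² mL

23.3 mL + 46.37 mL = 69.67 mL; the sum is limited to 1 decimal place (3 s.f.).
Carrying full precision, 69.67 × 1.5022 = 104.658274 mL; 1.5022 has 5 s.f., so the result keeps min(3, 5) = 3 s.f.
Rounded to 3 significant figures: 1.05 × 10² mL.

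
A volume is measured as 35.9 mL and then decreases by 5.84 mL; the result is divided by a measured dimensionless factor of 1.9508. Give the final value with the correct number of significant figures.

15.4 mL

35.9 mL − 5.84 mL = 30.06 mL; the difference is limited to 1 decimal place (3 s.f.).
Carrying full precision, 30.06 ÷ 1.9508 = 15.4090629485… mL; 1.9508 has 5 s.f., so the result keeps min(3, 5) = 3 s.f.
Rounded to 3 significant figures: 15.4 mL.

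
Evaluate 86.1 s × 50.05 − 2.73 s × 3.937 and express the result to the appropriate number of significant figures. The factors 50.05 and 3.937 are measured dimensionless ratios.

86.1 × 50.05 = 4309.305 → 4.31 × 10^3 s (3 s.f., last digit at the 10^1 place).
2.73 × 3.937 = 10.74801 → 10.7 s (3 s.f., last digit at the 10^-1 place).
Difference: 4298.55699 s; keep the coarser place, 10^1.
Result: 4.30 × 10^3 s.

4.30 × 10^3 s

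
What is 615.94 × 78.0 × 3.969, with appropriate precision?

1.91 × 10^5

615.94 × 78.0 × 3.969 = 190683.93708
Multiplication/division keeps the fewest significant figures: 615.94 → 5 s.f., 78.0 → 3 s.f., 3.969 → 4 s.f.; limit is 3.
Rounded to 3 significant figures: 1.91 × 10^5.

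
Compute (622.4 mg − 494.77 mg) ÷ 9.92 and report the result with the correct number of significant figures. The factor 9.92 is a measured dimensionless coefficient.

12.9 mg

622.4 mg − 494.77 mg = 127.63 mg; the difference is limited to 1 decimal place (4 s.f.).
Carrying full precision, 127.63 ÷ 9.92 = 12.8659274194… mg; 9.92 has 3 s.f., so the result keeps min(4, 3) = 3 s.f.
Rounded to 3 significant figures: 12.9 mg.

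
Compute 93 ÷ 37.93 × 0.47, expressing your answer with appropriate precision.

1.2

93 ÷ 37.93 × 0.47 = 1.15238597416…
Multiplication/division keeps the fewest significant figures: 93 → 2 s.f., 37.93 → 4 s.f., 0.47 → 2 s.f.; limit is 2.
Rounded to 2 significant figures: 1.2.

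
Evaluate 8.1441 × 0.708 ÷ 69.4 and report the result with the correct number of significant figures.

8.1441 × 0.708 ÷ 69.4 = 0.0830839020173…
Multiplication/division keeps the fewest significant figures: 8.1441 → 5 s.f., 0.708 → 3 s.f., 69.4 → 3 s.f.; limit is 3.
Rounded to 3 significant figures: 0.0831.

0.0831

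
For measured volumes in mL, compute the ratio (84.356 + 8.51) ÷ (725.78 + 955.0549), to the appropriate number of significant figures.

0.05525

84.356 + 8.51 = 92.866, limited to 2 d.p. → 4 s.f.; 725.78 + 955.0549 = 1680.8349, limited to 2 d.p. → 6 s.f.
Carrying full precision, 92.866 ÷ 1680.8349 = 0.0552499237135…; keep min(4, 6) = 4 s.f.
Rounded to 4 significant figures: 0.05525.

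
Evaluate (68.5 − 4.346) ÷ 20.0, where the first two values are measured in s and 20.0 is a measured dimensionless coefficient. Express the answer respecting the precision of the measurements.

68.5 s − 4.346 s = 64.154 s; the difference is limited to 1 decimal place (3 s.f.).
Carrying full precision, 64.154 ÷ 20.0 = 3.2077 s; 20.0 has 3 s.f., so the result keeps min(3, 3) = 3 s.f.
Rounded to 3 significant figures: 3.21 s.

3.21 s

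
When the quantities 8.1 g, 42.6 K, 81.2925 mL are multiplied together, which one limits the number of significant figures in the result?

8.1 g → 2 s.f.; 42.6 K → 3 s.f.; 81.2925 mL → 6 s.f.
The fewest is 2 significant figures, from 8.1 g.

8.1 g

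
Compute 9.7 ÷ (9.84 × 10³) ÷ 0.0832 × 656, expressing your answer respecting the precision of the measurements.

9.7 ÷ (9.84 × 10³) ÷ 0.0832 × 656 = 7.77243589744…
Multiplication/division keeps the fewest significant figures: 9.7 → 2 s.f., 9.84 × 10³ → 3 s.f., 0.0832 → 3 s.f., 656 → 3 s.f.; limit is 2.
Rounded to 2 significant figures: 7.8.

7.8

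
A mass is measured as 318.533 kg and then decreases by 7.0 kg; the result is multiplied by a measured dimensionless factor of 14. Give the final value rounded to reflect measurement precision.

4.4 × 10³ kg

318.533 kg − 7.0 kg = 311.533 kg; the difference is limited to 1 decimal place (4 s.f.).
Carrying full precision, 311.533 × 14 = 4361.462 kg; 14 has 2 s.f., so the result keeps min(4, 2) = 2 s.f.
Rounded to 2 significant figures: 4.4 × 10³ kg.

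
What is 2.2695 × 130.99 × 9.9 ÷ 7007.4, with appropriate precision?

2.2695 × 130.99 × 9.9 ÷ 7007.4 = 0.419997412664…
Multiplication/division keeps the fewest significant figures: 2.2695 → 5 s.f., 130.99 → 5 s.f., 9.9 → 2 s.f., 7007.4 → 5 s.f.; limit is 2.
Rounded to 2 significant figures: 0.42.

0.42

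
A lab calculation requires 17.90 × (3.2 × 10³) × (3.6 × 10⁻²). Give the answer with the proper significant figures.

2.1 × 10³

17.90 × (3.2 × 10³) × (3.6 × 10⁻²) = 2062.08
Multiplication/division keeps the fewest significant figures: 17.90 → 4 s.f., 3.2 × 10³ → 2 s.f., 3.6 × 10⁻² → 2 s.f.; limit is 2.
Rounded to 2 significant figures: 2.1 × 10³.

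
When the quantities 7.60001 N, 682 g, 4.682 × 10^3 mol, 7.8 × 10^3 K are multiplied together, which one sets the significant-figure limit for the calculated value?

7.8 × 10^3 K

7.60001 N → 6 s.f.; 682 g → 3 s.f.; 4.682 × 10^3 mol → 4 s.f.; 7.8 × 10^3 K → 2 s.f.
The fewest is 2 significant figures, from 7.8 × 10^3 K.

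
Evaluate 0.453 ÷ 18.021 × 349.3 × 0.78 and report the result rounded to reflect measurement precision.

6.8

0.453 ÷ 18.021 × 349.3 × 0.78 = 6.84876876977…
Multiplication/division keeps the fewest significant figures: 0.453 → 3 s.f., 18.021 → 5 s.f., 349.3 → 4 s.f., 0.78 → 2 s.f.; limit is 2.
Rounded to 2 significant figures: 6.8.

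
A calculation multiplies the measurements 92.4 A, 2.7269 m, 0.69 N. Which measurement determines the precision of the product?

92.4 A → 3 s.f.; 2.7269 m → 5 s.f.; 0.69 N → 2 s.f.
The fewest is 2 significant figures, from 0.69 N.

0.69 N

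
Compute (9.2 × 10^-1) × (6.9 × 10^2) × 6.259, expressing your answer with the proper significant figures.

(9.2 × 10^-1) × (6.9 × 10^2) × 6.259 = 3973.2132
Multiplication/division keeps the fewest significant figures: 9.2 × 10^-1 → 2 s.f., 6.9 × 10^2 → 2 s.f., 6.259 → 4 s.f.; limit is 2.
Rounded to 2 significant figures: 4.0 × 10^3.

4.0 × 10^3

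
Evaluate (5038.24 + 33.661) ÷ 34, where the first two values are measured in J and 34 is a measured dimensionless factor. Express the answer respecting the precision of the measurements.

5038.24 J + 33.661 J = 5071.901 J; the sum is limited to 2 decimal places (6 s.f.).
Carrying full precision, 5071.901 ÷ 34 = 149.173558824… J; 34 has 2 s.f., so the result keeps min(6, 2) = 2 s.f.
Rounded to 2 significant figures: 1.5 × 10² J.

1.5 × 10² J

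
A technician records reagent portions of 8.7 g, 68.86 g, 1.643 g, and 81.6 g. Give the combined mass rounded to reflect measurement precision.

160.8 g

8.7 g + 68.86 g + 1.643 g + 81.6 g = 160.803 g.
Addition/subtraction keeps the fewest decimal places: 8.7 → 1 decimal place, 68.86 → 2 decimal places, 1.643 → 3 decimal places, 81.6 → 1 decimal place; limit is 1.
Rounded to 1 decimal place: 160.8 g.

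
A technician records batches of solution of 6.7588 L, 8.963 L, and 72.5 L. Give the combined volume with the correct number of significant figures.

6.7588 L + 8.963 L + 72.5 L = 88.2218 L.
Addition/subtraction keeps the fewest decimal places: 6.7588 → 4 decimal places, 8.963 → 3 decimal places, 72.5 → 1 decimal place; limit is 1.
Rounded to 1 decimal place: 88.2 L.

88.2 L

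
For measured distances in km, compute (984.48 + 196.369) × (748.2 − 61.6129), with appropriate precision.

8.108 × 10⁵ km²

984.48 + 196.369 = 1180.849, limited to 2 d.p. → 6 s.f.; 748.2 − 61.6129 = 686.5871, limited to 1 d.p. → 4 s.f.
Carrying full precision, 1180.849 × 686.5871 = 810755.690448…; keep min(6, 4) = 4 s.f.
Rounded to 4 significant figures: 8.108 × 10⁵ km².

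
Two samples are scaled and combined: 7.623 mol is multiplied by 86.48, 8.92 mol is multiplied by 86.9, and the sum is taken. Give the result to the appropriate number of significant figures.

1434 mol

7.623 × 86.48 = 659.23704 → 6.592 × 10² mol (4 s.f., last digit at the 10^-1 place).
8.92 × 86.9 = 775.148 → 775 mol (3 s.f., last digit at the 10^0 place).
Sum: 1434.38504 mol; keep the coarser place, 10^0.
Result: 1434 mol.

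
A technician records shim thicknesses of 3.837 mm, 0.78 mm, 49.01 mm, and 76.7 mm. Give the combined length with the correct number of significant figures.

130.3 mm

3.837 mm + 0.78 mm + 49.01 mm + 76.7 mm = 130.327 mm.
Addition/subtraction keeps the fewest decimal places: 3.837 → 3 decimal places, 0.78 → 2 decimal places, 49.01 → 2 decimal places, 76.7 → 1 decimal place; limit is 1.
Rounded to 1 decimal place: 130.3 mm.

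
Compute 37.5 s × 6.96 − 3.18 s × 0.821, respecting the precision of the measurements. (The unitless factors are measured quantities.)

258 s

37.5 × 6.96 = 261 → 2.61 × 10^2 s (3 s.f., last digit at the 10^0 place).
3.18 × 0.821 = 2.61078 → 2.61 s (3 s.f., last digit at the 10^-2 place).
Difference: 258.38922 s; keep the coarser place, 10^0.
Result: 258 s.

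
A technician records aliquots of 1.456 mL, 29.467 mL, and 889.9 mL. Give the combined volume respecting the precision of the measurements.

9.208 × 10² mL

1.456 mL + 29.467 mL + 889.9 mL = 920.823 mL.
Addition/subtraction keeps the fewest decimal places: 1.456 → 3 decimal places, 29.467 → 3 decimal places, 889.9 → 1 decimal place; limit is 1.
Rounded to 1 decimal place: 9.208 × 10² mL.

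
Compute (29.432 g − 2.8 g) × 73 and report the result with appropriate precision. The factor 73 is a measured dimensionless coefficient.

1.9 × 10³ g

29.432 g − 2.8 g = 26.632 g; the difference is limited to 1 decimal place (3 s.f.).
Carrying full precision, 26.632 × 73 = 1944.136 g; 73 has 2 s.f., so the result keeps min(3, 2) = 2 s.f.
Rounded to 2 significant figures: 1.9 × 10³ g.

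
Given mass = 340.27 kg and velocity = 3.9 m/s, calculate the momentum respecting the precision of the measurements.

1.3 × 10^3 kg·m/s

momentum = 340.27 kg × 3.9 m/s = 1327.053 kg·m/s.
340.27 has 5 significant figures; 3.9 has 2.
Division/multiplication keeps the fewest: 2 significant figures.
Rounded: 1.3 × 10^3 kg·m/s.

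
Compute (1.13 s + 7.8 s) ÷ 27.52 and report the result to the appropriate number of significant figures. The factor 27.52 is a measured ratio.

1.13 s + 7.8 s = 8.93 s; the sum is limited to 1 decimal place (2 s.f.).
Carrying full precision, 8.93 ÷ 27.52 = 0.32449127907… s; 27.52 has 4 s.f., so the result keeps min(2, 4) = 2 s.f.
Rounded to 2 significant figures: 0.32 s.

0.32 s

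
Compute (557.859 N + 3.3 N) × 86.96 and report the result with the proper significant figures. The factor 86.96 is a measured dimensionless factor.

557.859 N + 3.3 N = 561.159 N; the sum is limited to 1 decimal place (4 s.f.).
Carrying full precision, 561.159 × 86.96 = 48798.38664 N; 86.96 has 4 s.f., so the result keeps min(4, 4) = 4 s.f.
Rounded to 4 significant figures: 4.880 × 10^4 N.

4.880 × 10^4 N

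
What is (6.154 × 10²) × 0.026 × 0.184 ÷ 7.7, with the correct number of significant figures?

0.38

(6.154 × 10²) × 0.026 × 0.184 ÷ 7.7 = 0.382347220779…
Multiplication/division keeps the fewest significant figures: 6.154 × 10² → 4 s.f., 0.026 → 2 s.f., 0.184 → 3 s.f., 7.7 → 2 s.f.; limit is 2.
Rounded to 2 significant figures: 0.38.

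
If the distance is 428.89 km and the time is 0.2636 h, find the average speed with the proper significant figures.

1627 km/h

average speed = 428.89 km ÷ 0.2636 h = 1627.04855842… km/h.
428.89 has 5 significant figures; 0.2636 has 4.
Division/multiplication keeps the fewest: 4 significant figures.
Rounded: 1627 km/h.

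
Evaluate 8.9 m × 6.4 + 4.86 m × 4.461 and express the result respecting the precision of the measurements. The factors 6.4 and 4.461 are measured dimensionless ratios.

8.9 × 6.4 = 56.96 → 57 m (2 s.f., last digit at the 10^0 place).
4.86 × 4.461 = 21.68046 → 21.7 m (3 s.f., last digit at the 10^-1 place).
Sum: 78.64046 m; keep the coarser place, 10^0.
Result: 79 m.

79 m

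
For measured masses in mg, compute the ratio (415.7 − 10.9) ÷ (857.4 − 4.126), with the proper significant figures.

4.744 × 10^-1

415.7 − 10.9 = 404.8, limited to 1 d.p. → 4 s.f.; 857.4 − 4.126 = 853.274, limited to 1 d.p. → 4 s.f.
Carrying full precision, 404.8 ÷ 853.274 = 0.47440798618…; keep min(4, 4) = 4 s.f.
Rounded to 4 significant figures: 4.744 × 10^-1.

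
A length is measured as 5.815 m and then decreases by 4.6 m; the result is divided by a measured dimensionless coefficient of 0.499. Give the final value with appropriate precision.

2.4 m

5.815 m − 4.6 m = 1.215 m; the difference is limited to 1 decimal place (2 s.f.).
Carrying full precision, 1.215 ÷ 0.499 = 2.43486973948… m; 0.499 has 3 s.f., so the result keeps min(2, 3) = 2 s.f.
Rounded to 2 significant figures: 2.4 m.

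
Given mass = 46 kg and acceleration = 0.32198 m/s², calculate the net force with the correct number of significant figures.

net force = 46 kg × 0.32198 m/s² = 14.81108 N.
46 has 2 significant figures; 0.32198 has 5.
Division/multiplication keeps the fewest: 2 significant figures.
Rounded: 15 N.

15 N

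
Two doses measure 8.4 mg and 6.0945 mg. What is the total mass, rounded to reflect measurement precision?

14.5 mg

8.4 mg + 6.0945 mg = 14.4945 mg.
Addition/subtraction keeps the fewest decimal places: 8.4 → 1 decimal place, 6.0945 → 4 decimal places; limit is 1.
Rounded to 1 decimal place: 14.5 mg.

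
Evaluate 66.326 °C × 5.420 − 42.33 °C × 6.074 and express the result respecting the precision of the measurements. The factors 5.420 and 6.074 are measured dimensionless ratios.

66.326 × 5.420 = 359.48692 → 359.5 °C (4 s.f., last digit at the 10^-1 place).
42.33 × 6.074 = 257.11242 → 257.1 °C (4 s.f., last digit at the 10^-1 place).
Difference: 102.3745 °C; keep the coarser place, 10^-1.
Result: 102.4 °C.

102.4 °C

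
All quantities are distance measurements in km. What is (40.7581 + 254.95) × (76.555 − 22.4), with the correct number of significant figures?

40.7581 + 254.95 = 295.7081, limited to 2 d.p. → 5 s.f.; 76.555 − 22.4 = 54.155, limited to 1 d.p. → 3 s.f.
Carrying full precision, 295.7081 × 54.155 = 16014.0721555; keep min(5, 3) = 3 s.f.
Rounded to 3 significant figures: 1.60 × 10^4 km².

1.60 × 10^4 km²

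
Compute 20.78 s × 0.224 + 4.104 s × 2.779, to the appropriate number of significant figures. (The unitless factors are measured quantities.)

20.78 × 0.224 = 4.65472 → 4.65 s (3 s.f., last digit at the 10^-2 place).
4.104 × 2.779 = 11.405016 → 11.41 s (4 s.f., last digit at the 10^-2 place).
Sum: 16.059736 s; keep the coarser place, 10^-2.
Result: 16.06 s.

16.06 s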